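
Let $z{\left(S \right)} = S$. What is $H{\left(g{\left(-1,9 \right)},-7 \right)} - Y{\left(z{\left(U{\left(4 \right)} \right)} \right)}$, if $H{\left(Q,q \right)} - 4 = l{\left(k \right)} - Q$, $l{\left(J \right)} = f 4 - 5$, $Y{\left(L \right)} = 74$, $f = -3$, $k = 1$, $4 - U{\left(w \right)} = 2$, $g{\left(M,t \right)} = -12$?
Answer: $-75$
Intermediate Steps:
$U{\left(w \right)} = 2$ ($U{\left(w \right)} = 4 - 2 = 2$)
$l{\left(J \right)} = -17$ ($l{\left(J \right)} = \left(-3\right) 4 - 5 = -12 - 5 = -17$)
$H{\left(Q,q \right)} = -13 - Q$ ($H{\left(Q,q \right)} = 4 - \left(17 + Q\right) = -13 - Q$)
$H{\left(g{\left(-1,9 \right)},-7 \right)} - Y{\left(z{\left(U{\left(4 \right)} \right)} \right)} = \left(-13 - -12\right) - 74 = \left(-13 + 12\right) - 74 = -1 - 74 = -75$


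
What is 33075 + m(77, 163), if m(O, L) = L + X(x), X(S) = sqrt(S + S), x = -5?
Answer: 33238 + I*sqrt(10) ≈ 33238.0 + 3.1623*I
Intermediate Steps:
X(S) = sqrt(2)*sqrt(S) (X(S) = sqrt(2*S) = sqrt(2)*sqrt(S))
m(O, L) = L + I*sqrt(10) (m(O, L) = L + sqrt(2)*sqrt(-5) = L + sqrt(2)*(I*sqrt(5)) = L + I*sqrt(10))
33075 + m(77, 163) = 33075 + (163 + I*sqrt(10)) = 33238 + I*sqrt(10)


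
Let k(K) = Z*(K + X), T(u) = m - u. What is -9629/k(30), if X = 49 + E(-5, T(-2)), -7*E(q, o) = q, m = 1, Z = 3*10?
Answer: -67403/16740 ≈ -4.0265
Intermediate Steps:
Z = 30
T(u) = 1 - u
E(q, o) = -q/7
X = 348/7 (X = 49 - ⅐*(-5) = 49 + 5/7 = 348/7 ≈ 49.714)
k(K) = 10440/7 + 30*K (k(K) = 30*(K + 348/7) = 30*(348/7 + K) = 10440/7 + 30*K)
-9629/k(30) = -9629/(10440/7 + 30*30) = -9629/(10440/7 + 900) = -9629/16740/7 = -9629*7/16740 = -67403/16740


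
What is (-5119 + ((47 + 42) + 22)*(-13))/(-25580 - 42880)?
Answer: 3281/34230 ≈ 0.095852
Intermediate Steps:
(-5119 + ((47 + 42) + 22)*(-13))/(-25580 - 42880) = (-5119 + (89 + 22)*(-13))/(-68460) = (-5119 + 111*(-13))*(-1/68460) = (-5119 - 1443)*(-1/68460) = -6562*(-1/68460) = 3281/34230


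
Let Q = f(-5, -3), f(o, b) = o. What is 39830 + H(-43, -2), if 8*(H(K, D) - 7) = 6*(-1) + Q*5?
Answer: 318665/8 ≈ 39833.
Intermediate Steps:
Q = -5
H(K, D) = 25/8 (H(K, D) = 7 + (6*(-1) - 5*5)/8 = 7 + (-6 - 25)/8 = 7 + (⅛)*(-31) = 7 - 31/8 = 25/8)
39830 + H(-43, -2) = 39830 + 25/8 = 318665/8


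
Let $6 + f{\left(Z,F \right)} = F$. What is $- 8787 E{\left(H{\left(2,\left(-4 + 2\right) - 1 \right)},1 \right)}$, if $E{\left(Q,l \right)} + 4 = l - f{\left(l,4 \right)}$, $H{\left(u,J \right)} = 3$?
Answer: $8787$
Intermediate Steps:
$f{\left(Z,F \right)} = -6 + F$
$E{\left(Q,l \right)} = -2 + l$ ($E{\left(Q,l \right)} = -4 + \left(l - \left(-6 + 4\right)\right) = -4 + \left(l - -2\right) = -4 + \left(l + 2\right) = -4 + \left(2 + l\right) = -2 + l$)
$- 8787 E{\left(H{\left(2,\left(-4 + 2\right) - 1 \right)},1 \right)} = - 8787 \left(-2 + 1\right) = \left(-8787\right) \left(-1\right) = 8787$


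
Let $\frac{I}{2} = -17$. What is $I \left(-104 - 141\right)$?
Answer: $8330$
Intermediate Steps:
$I = -34$ ($I = 2 \left(-17\right) = -34$)
$I \left(-104 - 141\right) = - 34 \left(-104 - 141\right) = \left(-34\right) \left(-245\right) = 8330$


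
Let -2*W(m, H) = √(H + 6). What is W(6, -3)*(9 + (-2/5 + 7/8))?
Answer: -379*√3/80 ≈ -8.2056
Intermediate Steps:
W(m, H) = -√(6 + H)/2 (W(m, H) = -√(H + 6)/2 = -√(6 + H)/2)
W(6, -3)*(9 + (-2/5 + 7/8)) = (-√(6 - 3)/2)*(9 + (-2/5 + 7/8)) = (-√3/2)*(9 + (-2*⅕ + 7*(⅛))) = (-√3/2)*(9 + (-⅖ + 7/8)) = (-√3/2)*(9 + 19/40) = -√3/2*(379/40) = -379*√3/80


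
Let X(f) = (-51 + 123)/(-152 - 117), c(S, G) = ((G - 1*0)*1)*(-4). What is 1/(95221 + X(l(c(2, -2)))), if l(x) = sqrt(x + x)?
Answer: 269/25614377 ≈ 1.0502e-5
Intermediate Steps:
c(S, G) = -4*G (c(S, G) = ((G + 0)*1)*(-4) = (G*1)*(-4) = G*(-4) = -4*G)
l(x) = sqrt(2)*sqrt(x) (l(x) = sqrt(2*x) = sqrt(2)*sqrt(x))
X(f) = -72/269 (X(f) = 72/(-269) = 72*(-1/269) = -72/269)
1/(95221 + X(l(c(2, -2)))) = 1/(95221 - 72/269) = 1/(25614377/269) = 269/25614377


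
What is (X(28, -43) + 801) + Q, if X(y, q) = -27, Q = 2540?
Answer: 3314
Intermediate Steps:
(X(28, -43) + 801) + Q = (-27 + 801) + 2540 = 774 + 2540 = 3314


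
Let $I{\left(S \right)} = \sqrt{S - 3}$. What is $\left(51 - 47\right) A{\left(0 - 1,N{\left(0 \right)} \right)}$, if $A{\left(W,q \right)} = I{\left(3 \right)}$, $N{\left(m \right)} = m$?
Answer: $0$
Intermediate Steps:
$I{\left(S \right)} = \sqrt{-3 + S}$
$A{\left(W,q \right)} = 0$ ($A{\left(W,q \right)} = \sqrt{-3 + 3} = \sqrt{0} = 0$)
$\left(51 - 47\right) A{\left(0 - 1,N{\left(0 \right)} \right)} = \left(51 - 47\right) 0 = 4 \cdot 0 = 0$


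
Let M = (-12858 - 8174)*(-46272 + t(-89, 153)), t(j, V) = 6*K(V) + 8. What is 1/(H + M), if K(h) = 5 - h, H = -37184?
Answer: 1/991663680 ≈ 1.0084e-9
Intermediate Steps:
t(j, V) = 38 - 6*V (t(j, V) = 6*(5 - V) + 8 = (30 - 6*V) + 8 = 38 - 6*V)
M = 991700864 (M = (-12858 - 8174)*(-46272 + (38 - 6*153)) = -21032*(-46272 + (38 - 918)) = -21032*(-46272 - 880) = -21032*(-47152) = 991700864)
1/(H + M) = 1/(-37184 + 991700864) = 1/991663680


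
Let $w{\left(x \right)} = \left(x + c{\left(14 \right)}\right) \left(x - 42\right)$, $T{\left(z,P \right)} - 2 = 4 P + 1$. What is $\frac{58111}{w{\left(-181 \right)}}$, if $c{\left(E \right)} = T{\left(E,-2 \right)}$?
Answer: $\frac{58111}{41478} \approx 1.401$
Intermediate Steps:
$T{\left(z,P \right)} = 3 + 4 P$ ($T{\left(z,P \right)} = 2 + \left(4 P + 1\right) = 2 + \left(1 + 4 P\right) = 3 + 4 P$)
$c{\left(E \right)} = -5$ ($c{\left(E \right)} = 3 + 4 \left(-2\right) = 3 - 8 = -5$)
$w{\left(x \right)} = \left(-42 + x\right) \left(-5 + x\right)$ ($w{\left(x \right)} = \left(x - 5\right) \left(x - 42\right) = \left(-5 + x\right) \left(-42 + x\right) = \left(-42 + x\right) \left(-5 + x\right)$)
$\frac{58111}{w{\left(-181 \right)}} = \frac{58111}{210 + \left(-181\right)^{2} - -8507} = \frac{58111}{210 + 32761 + 8507} = \frac{58111}{41478}$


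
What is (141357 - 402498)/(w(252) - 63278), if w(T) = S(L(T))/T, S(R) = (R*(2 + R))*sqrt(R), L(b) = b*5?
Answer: -8262240099/23082090358 - 2471699565*sqrt(35)/11541045179 ≈ -1.6250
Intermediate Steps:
L(b) = 5*b
S(R) = R**(3/2)*(2 + R)
w(T) = 5*sqrt(5)*sqrt(T)*(2 + 5*T) (w(T) = ((5*T)**(3/2)*(2 + 5*T))/T = ((5*sqrt(5)*T**(3/2))*(2 + 5*T))/T = (5*sqrt(5)*T**(3/2)*(2 + 5*T))/T = 5*sqrt(5)*sqrt(T)*(2 + 5*T))
(141357 - 402498)/(w(252) - 63278) = (141357 - 402498)/(sqrt(5)*sqrt(252)*(10 + 25*252) - 63278) = -261141/(sqrt(5)*(6*sqrt(7))*(10 + 6300) - 63278) = -261141/(sqrt(5)*(6*sqrt(7))*6310 - 63278) = -261141/(37860*sqrt(35) - 63278) = -261141/(-63278 + 37860*sqrt(35))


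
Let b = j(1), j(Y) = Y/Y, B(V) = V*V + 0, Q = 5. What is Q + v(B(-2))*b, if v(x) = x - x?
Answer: 5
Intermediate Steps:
B(V) = V**2 (B(V) = V**2 + 0 = V**2)
j(Y) = 1
v(x) = 0
b = 1
Q + v(B(-2))*b = 5 + 0*1 = 5 + 0 = 5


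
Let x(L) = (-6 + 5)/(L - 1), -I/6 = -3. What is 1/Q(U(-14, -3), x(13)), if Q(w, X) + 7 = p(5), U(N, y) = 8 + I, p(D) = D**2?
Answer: 1/18 ≈ 0.055556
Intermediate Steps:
I = 18 (I = -6*(-3) = 18)
U(N, y) = 26 (U(N, y) = 8 + 18 = 26)
x(L) = -1/(-1 + L)
Q(w, X) = 18 (Q(w, X) = -7 + 5**2 = -7 + 25 = 18)
1/Q(U(-14, -3), x(13)) = 1/18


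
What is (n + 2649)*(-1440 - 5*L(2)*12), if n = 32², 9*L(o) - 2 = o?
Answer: -16161200/3 ≈ -5.3871e+6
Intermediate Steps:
L(o) = 2/9 + o/9
n = 1024
(n + 2649)*(-1440 - 5*L(2)*12) = (1024 + 2649)*(-1440 - 5*(2/9 + (⅑)*2)*12) = 3673*(-1440 - 5*(2/9 + 2/9)*12) = 3673*(-1440 - 5*4/9*12) = 3673*(-1440 - 20/9*12) = 3673*(-1440 - 80/3) = 3673*(-4400/3) = -16161200/3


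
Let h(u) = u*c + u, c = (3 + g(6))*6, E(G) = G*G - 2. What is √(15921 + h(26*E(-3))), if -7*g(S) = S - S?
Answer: √19379 ≈ 139.21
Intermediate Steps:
g(S) = 0 (g(S) = -(S - S)/7 = -⅐*0 = 0)
E(G) = -2 + G² (E(G) = G² - 2 = -2 + G²)
c = 18 (c = (3 + 0)*6 = 3*6 = 18)
h(u) = 19*u (h(u) = u*18 + u = 18*u + u = 19*u)
√(15921 + h(26*E(-3))) = √(15921 + 19*(26*(-2 + (-3)²))) = √(15921 + 19*(26*(-2 + 9))) = √(15921 + 19*(26*7)) = √(15921 + 19*182) = √(15921 + 3458) = √19379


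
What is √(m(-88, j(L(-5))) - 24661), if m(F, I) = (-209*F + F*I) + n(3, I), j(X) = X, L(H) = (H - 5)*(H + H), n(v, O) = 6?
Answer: I*√15063 ≈ 122.73*I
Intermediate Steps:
L(H) = 2*H*(-5 + H) (L(H) = (-5 + H)*(2*H) = 2*H*(-5 + H))
m(F, I) = 6 - 209*F + F*I (m(F, I) = (-209*F + F*I) + 6 = 6 - 209*F + F*I)
√(m(-88, j(L(-5))) - 24661) = √((6 - 209*(-88) - 176*(-5)*(-5 - 5)) - 24661) = √((6 + 18392 - 176*(-5)*(-10)) - 24661) = √((6 + 18392 - 88*100) - 24661) = √((6 + 18392 - 8800) - 24661) = √(9598 - 24661) = √(-15063) = I*√15063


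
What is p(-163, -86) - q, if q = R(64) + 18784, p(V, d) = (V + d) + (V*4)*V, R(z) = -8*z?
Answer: 87755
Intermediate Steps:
p(V, d) = V + d + 4*V² (p(V, d) = (V + d) + (4*V)*V = (V + d) + 4*V² = V + d + 4*V²)
q = 18272 (q = -8*64 + 18784 = -512 + 18784 = 18272)
p(-163, -86) - q = (-163 - 86 + 4*(-163)²) - 1*18272 = (-163 - 86 + 4*26569) - 18272 = (-163 - 86 + 106276) - 18272 = 106027 - 18272 = 87755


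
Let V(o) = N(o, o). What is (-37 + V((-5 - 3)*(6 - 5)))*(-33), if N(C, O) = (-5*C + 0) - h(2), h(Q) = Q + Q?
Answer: 33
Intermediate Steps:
h(Q) = 2*Q
N(C, O) = -4 - 5*C (N(C, O) = (-5*C + 0) - 2*2 = -5*C - 1*4 = -5*C - 4 = -4 - 5*C)
V(o) = -4 - 5*o
(-37 + V((-5 - 3)*(6 - 5)))*(-33) = (-37 + (-4 - 5*(-5 - 3)*(6 - 5)))*(-33) = (-37 + (-4 - (-40)))*(-33) = (-37 + (-4 - 5*(-8)))*(-33) = (-37 + (-4 + 40))*(-33) = (-37 + 36)*(-33) = -1*(-33) = 33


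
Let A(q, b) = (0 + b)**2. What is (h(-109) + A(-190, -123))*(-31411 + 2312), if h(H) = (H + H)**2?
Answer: -1823139647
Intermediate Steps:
h(H) = 4*H**2 (h(H) = (2*H)**2 = 4*H**2)
A(q, b) = b**2
(h(-109) + A(-190, -123))*(-31411 + 2312) = (4*(-109)**2 + (-123)**2)*(-31411 + 2312) = (4*11881 + 15129)*(-29099) = (47524 + 15129)*(-29099) = 62653*(-29099) = -1823139647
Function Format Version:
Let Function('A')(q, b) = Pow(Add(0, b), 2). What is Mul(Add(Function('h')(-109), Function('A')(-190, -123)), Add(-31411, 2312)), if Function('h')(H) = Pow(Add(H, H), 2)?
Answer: -1823139647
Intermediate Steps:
Function('h')(H) = Mul(4, Pow(H, 2)) (Function('h')(H) = Pow(Mul(2, H), 2) = Mul(4, Pow(H, 2)))
Function('A')(q, b) = Pow(b, 2)
Mul(Add(Function('h')(-109), Function('A')(-190, -123)), Add(-31411, 2312)) = Mul(Add(Mul(4, Pow(-109, 2)), Pow(-123, 2)), Add(-31411, 2312)) = Mul(Add(Mul(4, 11881), 15129), -29099) = Mul(Add(47524, 15129), -29099) = Mul(62653, -29099) = -1823139647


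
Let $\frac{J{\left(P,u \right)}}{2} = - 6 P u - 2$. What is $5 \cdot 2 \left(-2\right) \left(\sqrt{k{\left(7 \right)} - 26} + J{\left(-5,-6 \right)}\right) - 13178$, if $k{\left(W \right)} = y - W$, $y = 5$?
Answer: $-5898 - 40 i \sqrt{7} \approx -5898.0 - 105.83 i$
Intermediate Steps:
$J{\left(P,u \right)} = -4 - 12 P u$ ($J{\left(P,u \right)} = 2 \left(- 6 P u - 2\right) = 2 \left(-2 - 6 P u\right) = -4 - 12 P u$)
$k{\left(W \right)} = 5 - W$
$5 \cdot 2 \left(-2\right) \left(\sqrt{k{\left(7 \right)} - 26} + J{\left(-5,-6 \right)}\right) - 13178 = 5 \cdot 2 \left(-2\right) \left(\sqrt{\left(5 - 7\right) - 26} - \left(4 - -360\right)\right) - 13178 = 10 \left(-2\right) \left(\sqrt{\left(5 - 7\right) - 26} - 364\right) - 13178 = - 20 \left(\sqrt{-2 - 26} - 364\right) - 13178 = - 20 \left(\sqrt{-28} - 364\right) - 13178 = - 20 \left(2 i \sqrt{7} - 364\right) - 13178 = - 20 \left(-364 + 2 i \sqrt{7}\right) - 13178 = \left(7280 - 40 i \sqrt{7}\right) - 13178 = -5898 - 40 i \sqrt{7}$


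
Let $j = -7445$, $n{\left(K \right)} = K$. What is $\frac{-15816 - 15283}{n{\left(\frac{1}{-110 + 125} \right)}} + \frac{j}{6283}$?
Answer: $- \frac{2930932700}{6283} \approx -4.6649 \cdot 10^{5}$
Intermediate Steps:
$\frac{-15816 - 15283}{n{\left(\frac{1}{-110 + 125} \right)}} + \frac{j}{6283} = \frac{-15816 - 15283}{\frac{1}{-110 + 125}} - \frac{7445}{6283} = - \frac{31099}{\frac{1}{15}} - \frac{7445}{6283} = - 31099 \frac{1}{\frac{1}{15}} - \frac{7445}{6283} = \left(-31099\right) 15 - \frac{7445}{6283} = -466485 - \frac{7445}{6283} = - \frac{2930932700}{6283}$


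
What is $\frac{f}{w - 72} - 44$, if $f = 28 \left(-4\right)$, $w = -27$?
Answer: $- \frac{4244}{99} \approx -42.869$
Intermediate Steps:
$f = -112$
$\frac{f}{w - 72} - 44 = - \frac{112}{-27 - 72} - 44 = - \frac{112}{-99} - 44 = \left(-112\right) \left(- \frac{1}{99}\right) - 44 = \frac{112}{99} - 44 = - \frac{4244}{99}$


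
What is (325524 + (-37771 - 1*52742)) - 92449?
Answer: 142562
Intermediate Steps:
(325524 + (-37771 - 1*52742)) - 92449 = (325524 + (-37771 - 52742)) - 92449 = (325524 - 90513) - 92449 = 235011 - 92449 = 142562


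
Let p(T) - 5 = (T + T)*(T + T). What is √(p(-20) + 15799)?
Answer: 2*√4351 ≈ 131.92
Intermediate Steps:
p(T) = 5 + 4*T² (p(T) = 5 + (T + T)*(T + T) = 5 + (2*T)*(2*T) = 5 + 4*T²)
√(p(-20) + 15799) = √((5 + 4*(-20)²) + 15799) = √((5 + 4*400) + 15799) = √((5 + 1600) + 15799) = √(1605 + 15799) = √17404 = 2*√4351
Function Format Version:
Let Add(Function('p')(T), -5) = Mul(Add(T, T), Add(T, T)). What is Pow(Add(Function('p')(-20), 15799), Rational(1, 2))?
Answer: Mul(2, Pow(4351, Rational(1, 2))) ≈ 131.92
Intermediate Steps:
Function('p')(T) = Add(5, Mul(4, Pow(T, 2))) (Function('p')(T) = Add(5, Mul(Add(T, T), Add(T, T))) = Add(5, Mul(Mul(2, T), Mul(2, T))) = Add(5, Mul(4, Pow(T, 2))))
Pow(Add(Function('p')(-20), 15799), Rational(1, 2)) = Pow(Add(Add(5, Mul(4, Pow(-20, 2))), 15799), Rational(1, 2)) = Pow(Add(Add(5, Mul(4, 400)), 15799), Rational(1, 2)) = Pow(Add(Add(5, 1600), 15799), Rational(1, 2)) = Pow(Add(1605, 15799), Rational(1, 2)) = Pow(17404, Rational(1, 2)) = Mul(2, Pow(4351, Rational(1, 2)))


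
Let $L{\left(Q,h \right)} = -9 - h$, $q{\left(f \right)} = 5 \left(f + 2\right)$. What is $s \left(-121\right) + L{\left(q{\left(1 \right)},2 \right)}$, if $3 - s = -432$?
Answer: $-52646$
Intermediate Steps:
$s = 435$ ($s = 3 - -432 = 3 + 432 = 435$)
$q{\left(f \right)} = 10 + 5 f$ ($q{\left(f \right)} = 5 \left(2 + f\right) = 10 + 5 f$)
$s \left(-121\right) + L{\left(q{\left(1 \right)},2 \right)} = 435 \left(-121\right) - 11 = -52635 - 11 = -52646$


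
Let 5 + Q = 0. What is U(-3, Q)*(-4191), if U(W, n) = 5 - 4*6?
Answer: 79629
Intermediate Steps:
Q = -5 (Q = -5 + 0 = -5)
U(W, n) = -19 (U(W, n) = 5 - 24 = -19)
U(-3, Q)*(-4191) = -19*(-4191) = 79629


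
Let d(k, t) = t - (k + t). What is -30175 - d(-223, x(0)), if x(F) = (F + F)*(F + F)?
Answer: -30398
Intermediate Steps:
x(F) = 4*F² (x(F) = (2*F)*(2*F) = 4*F²)
d(k, t) = -k (d(k, t) = t + (-k - t) = -k)
-30175 - d(-223, x(0)) = -30175 - (-1)*(-223) = -30175 - 1*223 = -30175 - 223 = -30398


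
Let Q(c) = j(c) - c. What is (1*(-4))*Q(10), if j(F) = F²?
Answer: -360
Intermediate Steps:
Q(c) = c² - c
(1*(-4))*Q(10) = (1*(-4))*(10*(-1 + 10)) = -40*9 = -4*90 = -360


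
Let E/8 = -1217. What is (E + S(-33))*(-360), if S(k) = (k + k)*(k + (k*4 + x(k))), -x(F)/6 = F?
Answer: 4289040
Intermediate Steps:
E = -9736 (E = 8*(-1217) = -9736)
x(F) = -6*F
S(k) = -2*k² (S(k) = (k + k)*(k + (k*4 - 6*k)) = (2*k)*(k + (4*k - 6*k)) = (2*k)*(k - 2*k) = (2*k)*(-k) = -2*k²)
(E + S(-33))*(-360) = (-9736 - 2*(-33)²)*(-360) = (-9736 - 2*1089)*(-360) = (-9736 - 2178)*(-360) = -11914*(-360) = 4289040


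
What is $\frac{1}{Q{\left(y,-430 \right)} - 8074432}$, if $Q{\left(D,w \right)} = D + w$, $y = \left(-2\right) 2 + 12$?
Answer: $- \frac{1}{8074854} \approx -1.2384 \cdot 10^{-7}$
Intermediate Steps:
$y = 8$ ($y = -4 + 12 = 8$)
$\frac{1}{Q{\left(y,-430 \right)} - 8074432} = \frac{1}{\left(8 - 430\right) - 8074432} = \frac{1}{-422 - 8074432} = \frac{1}{-8074854} = - \frac{1}{8074854}$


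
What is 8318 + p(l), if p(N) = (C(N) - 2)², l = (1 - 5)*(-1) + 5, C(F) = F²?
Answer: 14559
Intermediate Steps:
l = 9 (l = -4*(-1) + 5 = 4 + 5 = 9)
p(N) = (-2 + N²)² (p(N) = (N² - 2)² = (-2 + N²)²)
8318 + p(l) = 8318 + (-2 + 9²)² = 8318 + (-2 + 81)² = 8318 + 79² = 8318 + 6241 = 14559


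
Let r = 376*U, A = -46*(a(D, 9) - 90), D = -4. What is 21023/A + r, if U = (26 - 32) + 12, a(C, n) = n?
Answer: 8426879/3726 ≈ 2261.6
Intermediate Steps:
U = 6 (U = -6 + 12 = 6)
A = 3726 (A = -46*(9 - 90) = -46*(-81) = 3726)
r = 2256 (r = 376*6 = 2256)
21023/A + r = 21023/3726 + 2256 = 8426879/3726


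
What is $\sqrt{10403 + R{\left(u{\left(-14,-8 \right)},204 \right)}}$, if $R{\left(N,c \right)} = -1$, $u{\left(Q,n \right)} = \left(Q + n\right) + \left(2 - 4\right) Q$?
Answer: $\sqrt{10402} \approx 101.99$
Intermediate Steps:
$u{\left(Q,n \right)} = n - Q$ ($u{\left(Q,n \right)} = \left(Q + n\right) - 2 Q = n - Q$)
$\sqrt{10403 + R{\left(u{\left(-14,-8 \right)},204 \right)}} = \sqrt{10403 - 1} = \sqrt{10402}$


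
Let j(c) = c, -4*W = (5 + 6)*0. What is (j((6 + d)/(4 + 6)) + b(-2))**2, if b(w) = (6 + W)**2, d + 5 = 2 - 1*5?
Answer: 32041/25 ≈ 1281.6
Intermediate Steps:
d = -8 (d = -5 + (2 - 1*5) = -5 + (2 - 5) = -5 - 3 = -8)
W = 0 (W = -(5 + 6)*0/4 = -11*0/4 = -1/4*0 = 0)
b(w) = 36 (b(w) = (6 + 0)**2 = 6**2 = 36)
(j((6 + d)/(4 + 6)) + b(-2))**2 = ((6 - 8)/(4 + 6) + 36)**2 = (-2/10 + 36)**2 = (-2*1/10 + 36)**2 = (-1/5 + 36)**2 = (179/5)**2 = 32041/25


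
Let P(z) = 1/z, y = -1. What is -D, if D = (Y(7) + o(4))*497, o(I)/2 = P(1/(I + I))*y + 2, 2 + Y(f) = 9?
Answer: 2485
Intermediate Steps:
Y(f) = 7 (Y(f) = -2 + 9 = 7)
o(I) = 4 - 4*I (o(I) = 2*(-1/1/(I + I) + 2) = 2*(-1/1/(2*I) + 2) = 2*(-1/(1/(2*I)) + 2) = 2*((2*I)*(-1) + 2) = 2*(-2*I + 2) = 2*(2 - 2*I) = 4 - 4*I)
D = -2485 (D = (7 + (4 - 4*4))*497 = (7 + (4 - 16))*497 = (7 - 12)*497 = -5*497 = -2485)
-D = -1*(-2485) = 2485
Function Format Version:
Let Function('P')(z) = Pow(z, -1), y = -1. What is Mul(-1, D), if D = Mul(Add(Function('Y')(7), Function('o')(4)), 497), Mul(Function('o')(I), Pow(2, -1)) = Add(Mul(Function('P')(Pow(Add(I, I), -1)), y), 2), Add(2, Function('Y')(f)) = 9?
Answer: 2485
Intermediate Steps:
Function('Y')(f) = 7 (Function('Y')(f) = Add(-2, 9) = 7)
Function('o')(I) = Add(4, Mul(-4, I)) (Function('o')(I) = Mul(2, Add(Mul(Pow(Pow(Add(I, I), -1), -1), -1), 2)) = Mul(2, Add(Mul(Pow(Pow(Mul(2, I), -1), -1), -1), 2)) = Mul(2, Add(Mul(Pow(Mul(Rational(1, 2), Pow(I, -1)), -1), -1), 2)) = Mul(2, Add(Mul(Mul(2, I), -1), 2)) = Mul(2, Add(Mul(-2, I), 2)) = Mul(2, Add(2, Mul(-2, I))) = Add(4, Mul(-4, I)))
D = -2485 (D = Mul(Add(7, Add(4, Mul(-4, 4))), 497) = Mul(Add(7, Add(4, -16)), 497) = Mul(Add(7, -12), 497) = Mul(-5, 497) = -2485)
Mul(-1, D) = Mul(-1, -2485) = 2485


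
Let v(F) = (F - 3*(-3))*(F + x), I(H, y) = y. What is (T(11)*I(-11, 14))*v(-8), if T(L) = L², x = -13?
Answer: -35574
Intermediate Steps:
v(F) = (-13 + F)*(9 + F) (v(F) = (F - 3*(-3))*(F - 13) = (F + 9)*(-13 + F) = (9 + F)*(-13 + F) = (-13 + F)*(9 + F))
(T(11)*I(-11, 14))*v(-8) = (11²*14)*(-117 + (-8)² - 4*(-8)) = (121*14)*(-117 + 64 + 32) = 1694*(-21) = -35574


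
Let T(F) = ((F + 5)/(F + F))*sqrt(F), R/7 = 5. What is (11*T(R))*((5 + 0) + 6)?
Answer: 484*sqrt(35)/7 ≈ 409.05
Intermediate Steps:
R = 35 (R = 7*5 = 35)
T(F) = (5 + F)/(2*sqrt(F)) (T(F) = ((5 + F)/((2*F)))*sqrt(F) = ((5 + F)*(1/(2*F)))*sqrt(F) = ((5 + F)/(2*F))*sqrt(F) = (5 + F)/(2*sqrt(F)))
(11*T(R))*((5 + 0) + 6) = (11*((5 + 35)/(2*sqrt(35))))*((5 + 0) + 6) = (11*((1/2)*(sqrt(35)/35)*40))*(5 + 6) = (11*(4*sqrt(35)/7))*11 = (44*sqrt(35)/7)*11 = 484*sqrt(35)/7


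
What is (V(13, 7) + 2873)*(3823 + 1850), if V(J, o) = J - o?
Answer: 16332567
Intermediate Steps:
(V(13, 7) + 2873)*(3823 + 1850) = ((13 - 1*7) + 2873)*(3823 + 1850) = ((13 - 7) + 2873)*5673 = (6 + 2873)*5673 = 2879*5673 = 16332567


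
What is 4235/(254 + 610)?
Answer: 4235/864 ≈ 4.9016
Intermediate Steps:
4235/(254 + 610) = 4235/864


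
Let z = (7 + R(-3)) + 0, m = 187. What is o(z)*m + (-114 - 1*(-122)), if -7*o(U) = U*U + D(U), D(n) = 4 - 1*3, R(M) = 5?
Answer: -27059/7 ≈ -3865.6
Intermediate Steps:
D(n) = 1 (D(n) = 4 - 3 = 1)
z = 12 (z = (7 + 5) + 0 = 12 + 0 = 12)
o(U) = -⅐ - U²/7 (o(U) = -(U*U + 1)/7 = -(U² + 1)/7 = -(1 + U²)/7 = -⅐ - U²/7)
o(z)*m + (-114 - 1*(-122)) = (-⅐ - ⅐*12²)*187 + (-114 - 1*(-122)) = (-⅐ - ⅐*144)*187 + (-114 + 122) = (-⅐ - 144/7)*187 + 8 = -145/7*187 + 8 = -27115/7 + 8 = -27059/7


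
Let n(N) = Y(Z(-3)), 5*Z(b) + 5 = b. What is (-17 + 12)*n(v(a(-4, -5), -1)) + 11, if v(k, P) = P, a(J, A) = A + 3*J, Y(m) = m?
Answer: 19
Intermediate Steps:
Z(b) = -1 + b/5
n(N) = -8/5 (n(N) = -1 + (1/5)*(-3) = -1 - 3/5 = -8/5)
(-17 + 12)*n(v(a(-4, -5), -1)) + 11 = (-17 + 12)*(-8/5) + 11 = -5*(-8/5) + 11 = 8 + 11 = 19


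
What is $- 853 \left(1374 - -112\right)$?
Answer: $-1267558$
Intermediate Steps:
$- 853 \left(1374 - -112\right) = - 853 \left(1374 + 112\right) = \left(-853\right) 1486 = -1267558$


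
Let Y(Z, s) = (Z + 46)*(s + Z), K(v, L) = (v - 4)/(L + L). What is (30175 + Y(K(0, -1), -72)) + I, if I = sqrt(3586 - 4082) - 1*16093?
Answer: 10722 + 4*I*sqrt(31) ≈ 10722.0 + 22.271*I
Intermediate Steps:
K(v, L) = (-4 + v)/(2*L) (K(v, L) = (-4 + v)/((2*L)) = (-4 + v)*(1/(2*L)) = (-4 + v)/(2*L))
Y(Z, s) = (46 + Z)*(Z + s)
I = -16093 + 4*I*sqrt(31) (I = sqrt(-496) - 16093 = 4*I*sqrt(31) - 16093 = -16093 + 4*I*sqrt(31) ≈ -16093.0 + 22.271*I)
(30175 + Y(K(0, -1), -72)) + I = (30175 + (((1/2)*(-4 + 0)/(-1))**2 + 46*((1/2)*(-4 + 0)/(-1)) + 46*(-72) + ((1/2)*(-4 + 0)/(-1))*(-72))) + (-16093 + 4*I*sqrt(31)) = (30175 + (((1/2)*(-1)*(-4))**2 + 46*((1/2)*(-1)*(-4)) - 3312 + ((1/2)*(-1)*(-4))*(-72))) + (-16093 + 4*I*sqrt(31)) = (30175 + (2**2 + 46*2 - 3312 + 2*(-72))) + (-16093 + 4*I*sqrt(31)) = (30175 + (4 + 92 - 3312 - 144)) + (-16093 + 4*I*sqrt(31)) = (30175 - 3360) + (-16093 + 4*I*sqrt(31)) = 26815 + (-16093 + 4*I*sqrt(31)) = 10722 + 4*I*sqrt(31)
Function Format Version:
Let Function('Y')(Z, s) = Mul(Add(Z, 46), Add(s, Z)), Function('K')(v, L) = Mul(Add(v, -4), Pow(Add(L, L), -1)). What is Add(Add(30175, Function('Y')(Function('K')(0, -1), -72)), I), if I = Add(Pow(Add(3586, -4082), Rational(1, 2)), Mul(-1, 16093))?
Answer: Add(10722, Mul(4, I, Pow(31, Rational(1, 2)))) ≈ Add(10722., Mul(22.271, I))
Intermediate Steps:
Function('K')(v, L) = Mul(Rational(1, 2), Pow(L, -1), Add(-4, v)) (Function('K')(v, L) = Mul(Add(-4, v), Pow(Mul(2, L), -1)) = Mul(Add(-4, v), Mul(Rational(1, 2), Pow(L, -1))) = Mul(Rational(1, 2), Pow(L, -1), Add(-4, v)))
Function('Y')(Z, s) = Mul(Add(46, Z), Add(Z, s))
I = Add(-16093, Mul(4, I, Pow(31, Rational(1, 2)))) (I = Add(Pow(-496, Rational(1, 2)), -16093) = Add(Mul(4, I, Pow(31, Rational(1, 2))), -16093) = Add(-16093, Mul(4, I, Pow(31, Rational(1, 2)))) ≈ Add(-16093., Mul(22.271, I)))
Add(Add(30175, Function('Y')(Function('K')(0, -1), -72)), I) = Add(Add(30175, Add(Pow(Mul(Rational(1, 2), Pow(-1, -1), Add(-4, 0)), 2), Mul(46, Mul(Rational(1, 2), Pow(-1, -1), Add(-4, 0))), Mul(46, -72), Mul(Mul(Rational(1, 2), Pow(-1, -1), Add(-4, 0)), -72))), Add(-16093, Mul(4, I, Pow(31, Rational(1, 2))))) = Add(Add(30175, Add(Pow(Mul(Rational(1, 2), -1, -4), 2), Mul(46, Mul(Rational(1, 2), -1, -4)), -3312, Mul(Mul(Rational(1, 2), -1, -4), -72))), Add(-16093, Mul(4, I, Pow(31, Rational(1, 2))))) = Add(Add(30175, Add(Pow(2, 2), Mul(46, 2), -3312, Mul(2, -72))), Add(-16093, Mul(4, I, Pow(31, Rational(1, 2))))) = Add(Add(30175, Add(4, 92, -3312, -144)), Add(-16093, Mul(4, I, Pow(31, Rational(1, 2))))) = Add(Add(30175, -3360), Add(-16093, Mul(4, I, Pow(31, Rational(1, 2))))) = Add(26815, Add(-16093, Mul(4, I, Pow(31, Rational(1, 2))))) = Add(10722, Mul(4, I, Pow(31, Rational(1, 2))))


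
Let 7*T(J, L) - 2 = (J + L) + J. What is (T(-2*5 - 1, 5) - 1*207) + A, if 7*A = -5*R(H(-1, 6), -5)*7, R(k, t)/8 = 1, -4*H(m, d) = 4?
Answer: -1744/7 ≈ -249.14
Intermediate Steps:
H(m, d) = -1 (H(m, d) = -1/4*4 = -1)
T(J, L) = 2/7 + L/7 + 2*J/7 (T(J, L) = 2/7 + ((J + L) + J)/7 = 2/7 + (L + 2*J)/7 = 2/7 + (L/7 + 2*J/7) = 2/7 + L/7 + 2*J/7)
R(k, t) = 8 (R(k, t) = 8*1 = 8)
A = -40 (A = (-5*8*7)/7 = (-40*7)/7 = (1/7)*(-280) = -40)
(T(-2*5 - 1, 5) - 1*207) + A = ((2/7 + (1/7)*5 + 2*(-2*5 - 1)/7) - 1*207) - 40 = ((2/7 + 5/7 + 2*(-10 - 1)/7) - 207) - 40 = ((2/7 + 5/7 + (2/7)*(-11)) - 207) - 40 = ((2/7 + 5/7 - 22/7) - 207) - 40 = (-15/7 - 207) - 40 = -1464/7 - 40 = -1744/7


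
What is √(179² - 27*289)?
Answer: √24238 ≈ 155.69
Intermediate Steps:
√(179² - 27*289) = √(32041 - 7803) = √24238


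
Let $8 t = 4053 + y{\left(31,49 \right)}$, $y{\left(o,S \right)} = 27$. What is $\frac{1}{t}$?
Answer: $\frac{1}{510} \approx 0.0019608$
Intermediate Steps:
$t = 510$ ($t = \frac{4053 + 27}{8} = \frac{1}{8} \cdot 4080 = 510$)
$\frac{1}{t} = \frac{1}{510}$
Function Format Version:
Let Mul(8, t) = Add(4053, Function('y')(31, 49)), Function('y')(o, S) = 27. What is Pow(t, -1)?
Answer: Rational(1, 510) ≈ 0.0019608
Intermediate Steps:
t = 510 (t = Mul(Rational(1, 8), Add(4053, 27)) = Mul(Rational(1, 8), 4080) = 510)
Pow(t, -1) = Pow(510, -1) = Rational(1, 510)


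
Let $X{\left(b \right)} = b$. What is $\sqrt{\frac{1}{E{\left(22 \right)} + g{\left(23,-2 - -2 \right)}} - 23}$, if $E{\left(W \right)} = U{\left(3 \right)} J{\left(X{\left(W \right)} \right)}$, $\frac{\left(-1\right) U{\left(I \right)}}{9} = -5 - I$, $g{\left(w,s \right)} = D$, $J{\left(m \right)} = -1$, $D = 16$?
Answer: $\frac{i \sqrt{18046}}{28} \approx 4.7977 i$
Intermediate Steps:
$g{\left(w,s \right)} = 16$
$U{\left(I \right)} = 45 + 9 I$ ($U{\left(I \right)} = - 9 \left(-5 - I\right) = 45 + 9 I$)
$E{\left(W \right)} = -72$ ($E{\left(W \right)} = \left(45 + 9 \cdot 3\right) \left(-1\right) = \left(45 + 27\right) \left(-1\right) = 72 \left(-1\right) = -72$)
$\sqrt{\frac{1}{E{\left(22 \right)} + g{\left(23,-2 - -2 \right)}} - 23} = \sqrt{\frac{1}{-72 + 16} - 23} = \sqrt{\frac{1}{-56} - 23} = \sqrt{- \frac{1}{56} - 23} = \sqrt{- \frac{1289}{56}} = \frac{i \sqrt{18046}}{28}$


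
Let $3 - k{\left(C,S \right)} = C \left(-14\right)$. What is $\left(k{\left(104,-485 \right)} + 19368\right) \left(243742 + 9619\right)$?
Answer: $5276749547$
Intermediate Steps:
$k{\left(C,S \right)} = 3 + 14 C$ ($k{\left(C,S \right)} = 3 - C \left(-14\right) = 3 - - 14 C = 3 + 14 C$)
$\left(k{\left(104,-485 \right)} + 19368\right) \left(243742 + 9619\right) = \left(\left(3 + 14 \cdot 104\right) + 19368\right) \left(243742 + 9619\right) = \left(\left(3 + 1456\right) + 19368\right) 253361 = \left(1459 + 19368\right) 253361 = 20827 \cdot 253361 = 5276749547$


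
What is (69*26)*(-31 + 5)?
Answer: -46644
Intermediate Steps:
(69*26)*(-31 + 5) = 1794*(-26) = -46644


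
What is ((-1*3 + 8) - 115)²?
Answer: 12100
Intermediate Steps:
((-1*3 + 8) - 115)² = ((-3 + 8) - 115)² = (5 - 115)² = (-110)² = 12100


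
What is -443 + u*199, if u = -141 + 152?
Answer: 1746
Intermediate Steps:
u = 11
-443 + u*199 = -443 + 11*199 = -443 + 2189 = 1746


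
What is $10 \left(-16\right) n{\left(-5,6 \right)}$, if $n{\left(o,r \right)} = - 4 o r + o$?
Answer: $-18400$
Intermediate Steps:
$n{\left(o,r \right)} = o - 4 o r$ ($n{\left(o,r \right)} = - 4 o r + o = o - 4 o r$)
$10 \left(-16\right) n{\left(-5,6 \right)} = 10 \left(-16\right) \left(- 5 \left(1 - 24\right)\right) = - 160 \left(- 5 \left(1 - 24\right)\right) = - 160 \left(\left(-5\right) \left(-23\right)\right) = \left(-160\right) 115 = -18400$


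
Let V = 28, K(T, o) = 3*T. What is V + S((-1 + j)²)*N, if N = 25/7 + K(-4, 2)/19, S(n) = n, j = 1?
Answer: 28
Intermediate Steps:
N = 391/133 (N = 25/7 + (3*(-4))/19 = 25*(⅐) - 12*1/19 = 25/7 - 12/19 = 391/133 ≈ 2.9398)
V + S((-1 + j)²)*N = 28 + (-1 + 1)²*(391/133) = 28 + 0²*(391/133) = 28 + 0*(391/133) = 28 + 0 = 28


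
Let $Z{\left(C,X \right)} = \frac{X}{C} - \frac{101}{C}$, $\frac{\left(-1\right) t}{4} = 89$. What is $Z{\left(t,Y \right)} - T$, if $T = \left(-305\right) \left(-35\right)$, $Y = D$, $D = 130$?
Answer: $- \frac{3800329}{356} \approx -10675.0$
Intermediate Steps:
$t = -356$ ($t = \left(-4\right) 89 = -356$)
$Y = 130$
$T = 10675$
$Z{\left(C,X \right)} = - \frac{101}{C} + \frac{X}{C}$
$Z{\left(t,Y \right)} - T = \frac{-101 + 130}{-356} - 10675 = \left(- \frac{1}{356}\right) 29 - 10675 = - \frac{29}{356} - 10675 = - \frac{3800329}{356}$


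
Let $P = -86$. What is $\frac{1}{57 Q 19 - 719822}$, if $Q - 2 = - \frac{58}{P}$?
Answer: $- \frac{43}{30827801} \approx -1.3948 \cdot 10^{-6}$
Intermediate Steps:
$Q = \frac{115}{43}$ ($Q = 2 - \frac{58}{-86} = 2 - - \frac{29}{43} = 2 + \frac{29}{43} = \frac{115}{43} \approx 2.6744$)
$\frac{1}{57 Q 19 - 719822} = \frac{1}{57 \cdot \frac{115}{43} \cdot 19 - 719822} = \frac{1}{\frac{6555}{43} \cdot 19 - 719822} = \frac{1}{\frac{124545}{43} - 719822} = \frac{1}{- \frac{30827801}{43}} = - \frac{43}{30827801}$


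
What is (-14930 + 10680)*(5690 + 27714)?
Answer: -141967000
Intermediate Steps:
(-14930 + 10680)*(5690 + 27714) = -4250*33404 = -141967000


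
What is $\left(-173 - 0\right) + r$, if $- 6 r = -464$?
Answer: $- \frac{287}{3} \approx -95.667$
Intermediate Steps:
$r = \frac{232}{3}$ ($r = \left(- \frac{1}{6}\right) \left(-464\right) = \frac{232}{3} \approx 77.333$)
$\left(-173 - 0\right) + r = \left(-173 - 0\right) + \frac{232}{3} = \left(-173 + 0\right) + \frac{232}{3} = -173 + \frac{232}{3} = - \frac{287}{3}$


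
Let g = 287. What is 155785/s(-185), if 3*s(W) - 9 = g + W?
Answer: 155785/37 ≈ 4210.4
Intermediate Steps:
s(W) = 296/3 + W/3 (s(W) = 3 + (287 + W)/3 = 3 + (287/3 + W/3) = 296/3 + W/3)
155785/s(-185) = 155785/(296/3 + (⅓)*(-185)) = 155785/(296/3 - 185/3) = 155785/37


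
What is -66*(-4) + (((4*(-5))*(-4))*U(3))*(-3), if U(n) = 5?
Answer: -936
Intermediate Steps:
-66*(-4) + (((4*(-5))*(-4))*U(3))*(-3) = -66*(-4) + (((4*(-5))*(-4))*5)*(-3) = 264 + (-20*(-4)*5)*(-3) = 264 + (80*5)*(-3) = 264 + 400*(-3) = 264 - 1200 = -936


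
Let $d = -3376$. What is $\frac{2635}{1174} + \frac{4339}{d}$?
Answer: $\frac{1900887}{1981712} \approx 0.95921$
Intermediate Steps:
$\frac{2635}{1174} + \frac{4339}{d} = \frac{2635}{1174} + \frac{4339}{-3376} = 2635 \cdot \frac{1}{1174} + 4339 \left(- \frac{1}{3376}\right) = \frac{2635}{1174} - \frac{4339}{3376} = \frac{1900887}{1981712}$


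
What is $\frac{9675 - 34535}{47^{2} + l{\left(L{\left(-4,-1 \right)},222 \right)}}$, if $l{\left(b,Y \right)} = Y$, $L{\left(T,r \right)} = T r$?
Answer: $- \frac{2260}{221} \approx -10.226$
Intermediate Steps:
$\frac{9675 - 34535}{47^{2} + l{\left(L{\left(-4,-1 \right)},222 \right)}} = \frac{9675 - 34535}{47^{2} + 222} = - \frac{24860}{2209 + 222} = - \frac{24860}{2431} = \left(-24860\right) \frac{1}{2431} = - \frac{2260}{221}$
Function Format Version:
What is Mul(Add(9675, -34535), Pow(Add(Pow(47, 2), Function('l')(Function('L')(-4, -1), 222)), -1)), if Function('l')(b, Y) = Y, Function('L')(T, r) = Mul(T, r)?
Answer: Rational(-2260, 221) ≈ -10.226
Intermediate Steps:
Mul(Add(9675, -34535), Pow(Add(Pow(47, 2), Function('l')(Function('L')(-4, -1), 222)), -1)) = Mul(Add(9675, -34535), Pow(Add(Pow(47, 2), 222), -1)) = Mul(-24860, Pow(Add(2209, 222), -1)) = Mul(-24860, Pow(2431, -1)) = Mul(-24860, Rational(1, 2431)) = Rational(-2260, 221)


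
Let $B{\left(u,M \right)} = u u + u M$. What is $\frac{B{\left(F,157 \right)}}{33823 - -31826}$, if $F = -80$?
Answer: $- \frac{6160}{65649} \approx -0.093832$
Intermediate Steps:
$B{\left(u,M \right)} = u^{2} + M u$
$\frac{B{\left(F,157 \right)}}{33823 - -31826} = \frac{\left(-80\right) \left(157 - 80\right)}{33823 - -31826} = \frac{\left(-80\right) 77}{33823 + 31826} = - \frac{6160}{65649}$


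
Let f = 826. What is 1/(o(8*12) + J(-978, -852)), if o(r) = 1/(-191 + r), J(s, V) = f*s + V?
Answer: -95/76824601 ≈ -1.2366e-6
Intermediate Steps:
J(s, V) = V + 826*s (J(s, V) = 826*s + V = V + 826*s)
1/(o(8*12) + J(-978, -852)) = 1/(1/(-191 + 8*12) + (-852 + 826*(-978))) = 1/(1/(-191 + 96) + (-852 - 807828)) = 1/(1/(-95) - 808680) = 1/(-1/95 - 808680) = 1/(-76824601/95) = -95/76824601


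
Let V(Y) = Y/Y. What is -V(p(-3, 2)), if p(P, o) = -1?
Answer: -1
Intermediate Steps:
V(Y) = 1
-V(p(-3, 2)) = -1*1 = -1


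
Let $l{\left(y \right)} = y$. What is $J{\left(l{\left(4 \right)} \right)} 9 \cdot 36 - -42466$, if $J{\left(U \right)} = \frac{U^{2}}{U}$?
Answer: $43762$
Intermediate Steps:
$J{\left(U \right)} = U$
$J{\left(l{\left(4 \right)} \right)} 9 \cdot 36 - -42466 = 4 \cdot 9 \cdot 36 - -42466 = 36 \cdot 36 + 42466 = 1296 + 42466 = 43762$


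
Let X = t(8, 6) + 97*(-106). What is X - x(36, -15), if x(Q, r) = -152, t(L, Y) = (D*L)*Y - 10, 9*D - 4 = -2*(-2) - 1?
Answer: -30308/3 ≈ -10103.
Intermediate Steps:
D = 7/9 (D = 4/9 + (-2*(-2) - 1)/9 = 4/9 + (4 - 1)/9 = 4/9 + (1/9)*3 = 4/9 + 1/3 = 7/9 ≈ 0.77778)
t(L, Y) = -10 + 7*L*Y/9 (t(L, Y) = (7*L/9)*Y - 10 = 7*L*Y/9 - 10 = -10 + 7*L*Y/9)
X = -30764/3 (X = (-10 + (7/9)*8*6) + 97*(-106) = (-10 + 112/3) - 10282 = 82/3 - 10282 = -30764/3 ≈ -10255.)
X - x(36, -15) = -30764/3 - 1*(-152) = -30764/3 + 152 = -30308/3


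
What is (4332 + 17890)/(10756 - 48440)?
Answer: -11111/18842 ≈ -0.58969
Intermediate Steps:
(4332 + 17890)/(10756 - 48440) = 22222/(-37684) = 22222*(-1/37684) = -11111/18842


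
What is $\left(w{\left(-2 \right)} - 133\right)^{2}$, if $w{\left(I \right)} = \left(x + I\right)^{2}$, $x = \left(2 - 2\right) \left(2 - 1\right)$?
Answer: $16641$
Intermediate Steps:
$x = 0$ ($x = 0 \cdot 1 = 0$)
$w{\left(I \right)} = I^{2}$ ($w{\left(I \right)} = \left(0 + I\right)^{2} = I^{2}$)
$\left(w{\left(-2 \right)} - 133\right)^{2} = \left(\left(-2\right)^{2} - 133\right)^{2} = \left(4 - 133\right)^{2} = \left(-129\right)^{2} = 16641$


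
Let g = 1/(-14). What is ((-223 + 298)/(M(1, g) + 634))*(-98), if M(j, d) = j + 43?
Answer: -1225/113 ≈ -10.841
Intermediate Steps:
g = -1/14 ≈ -0.071429
M(j, d) = 43 + j
((-223 + 298)/(M(1, g) + 634))*(-98) = ((-223 + 298)/((43 + 1) + 634))*(-98) = (75/(44 + 634))*(-98) = (75/678)*(-98) = (75*(1/678))*(-98) = (25/226)*(-98) = -1225/113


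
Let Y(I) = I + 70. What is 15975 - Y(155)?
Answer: 15750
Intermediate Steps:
Y(I) = 70 + I
15975 - Y(155) = 15975 - (70 + 155) = 15975 - 1*225 = 15975 - 225 = 15750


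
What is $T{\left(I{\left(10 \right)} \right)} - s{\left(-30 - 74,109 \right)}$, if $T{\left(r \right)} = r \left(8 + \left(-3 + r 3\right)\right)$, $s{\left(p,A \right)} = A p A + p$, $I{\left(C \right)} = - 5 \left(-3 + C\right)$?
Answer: $1239228$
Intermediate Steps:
$I{\left(C \right)} = 15 - 5 C$
$s{\left(p,A \right)} = p + p A^{2}$ ($s{\left(p,A \right)} = p A^{2} + p = p + p A^{2}$)
$T{\left(r \right)} = r \left(5 + 3 r\right)$ ($T{\left(r \right)} = r \left(8 + \left(-3 + 3 r\right)\right) = r \left(5 + 3 r\right)$)
$T{\left(I{\left(10 \right)} \right)} - s{\left(-30 - 74,109 \right)} = \left(15 - 50\right) \left(5 + 3 \left(15 - 50\right)\right) - \left(-30 - 74\right) \left(1 + 109^{2}\right) = \left(15 - 50\right) \left(5 + 3 \left(15 - 50\right)\right) - - 104 \left(1 + 11881\right) = - 35 \left(5 + 3 \left(-35\right)\right) - \left(-104\right) 11882 = - 35 \left(5 - 105\right) - -1235728 = \left(-35\right) \left(-100\right) + 1235728 = 3500 + 1235728 = 1239228$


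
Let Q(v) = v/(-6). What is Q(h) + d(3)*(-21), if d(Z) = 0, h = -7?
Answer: 7/6 ≈ 1.1667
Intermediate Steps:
Q(v) = -v/6 (Q(v) = v*(-⅙) = -v/6)
Q(h) + d(3)*(-21) = -⅙*(-7) + 0*(-21) = 7/6 + 0 = 7/6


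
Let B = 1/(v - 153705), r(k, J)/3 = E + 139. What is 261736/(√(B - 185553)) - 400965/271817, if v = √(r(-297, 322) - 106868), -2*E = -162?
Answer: -400965/271817 + 261736/√(-185553 + 1/(-153705 + 4*I*√6638)) ≈ -1.4751 + 607.62*I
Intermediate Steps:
E = 81 (E = -½*(-162) = 81)
r(k, J) = 660 (r(k, J) = 3*(81 + 139) = 3*220 = 660)
v = 4*I*√6638 (v = √(660 - 106868) = √(-106208) = 4*I*√6638 ≈ 325.9*I)
B = 1/(-153705 + 4*I*√6638) (B = 1/(4*I*√6638 - 153705) = 1/(-153705 + 4*I*√6638) ≈ -6.5059e-6 - 1.379e-8*I)
261736/(√(B - 185553)) - 400965/271817 = 261736/(√((-153705/23625333233 - 4*I*√6638/23625333233) - 185553)) - 400965/271817 = 261736/(√(-4383751457536554/23625333233 - 4*I*√6638/23625333233)) - 400965*1/271817 = 261736/√(-4383751457536554/23625333233 - 4*I*√6638/23625333233) - 400965/271817 = -400965/271817 + 261736/√(-4383751457536554/23625333233 - 4*I*√6638/23625333233)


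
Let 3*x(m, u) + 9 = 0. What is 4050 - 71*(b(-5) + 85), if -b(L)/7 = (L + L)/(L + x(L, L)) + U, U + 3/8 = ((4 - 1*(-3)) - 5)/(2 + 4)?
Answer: -33227/24 ≈ -1384.5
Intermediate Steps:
x(m, u) = -3 (x(m, u) = -3 + (⅓)*0 = -3 + 0 = -3)
U = -1/24 (U = -3/8 + ((4 - 1*(-3)) - 5)/(2 + 4) = -3/8 + ((4 + 3) - 5)/6 = -3/8 + (7 - 5)*(⅙) = -3/8 + 2*(⅙) = -3/8 + ⅓ = -1/24 ≈ -0.041667)
b(L) = 7/24 - 14*L/(-3 + L) (b(L) = -7*((L + L)/(L - 3) - 1/24) = -7*((2*L)/(-3 + L) - 1/24) = -7*(2*L/(-3 + L) - 1/24) = -7*(-1/24 + 2*L/(-3 + L)) = 7/24 - 14*L/(-3 + L))
4050 - 71*(b(-5) + 85) = 4050 - 71*(7*(-3 - 47*(-5))/(24*(-3 - 5)) + 85) = 4050 - 71*((7/24)*(-3 + 235)/(-8) + 85) = 4050 - 71*((7/24)*(-⅛)*232 + 85) = 4050 - 71*(-203/24 + 85) = 4050 - 71*1837/24 = 4050 - 130427/24 = -33227/24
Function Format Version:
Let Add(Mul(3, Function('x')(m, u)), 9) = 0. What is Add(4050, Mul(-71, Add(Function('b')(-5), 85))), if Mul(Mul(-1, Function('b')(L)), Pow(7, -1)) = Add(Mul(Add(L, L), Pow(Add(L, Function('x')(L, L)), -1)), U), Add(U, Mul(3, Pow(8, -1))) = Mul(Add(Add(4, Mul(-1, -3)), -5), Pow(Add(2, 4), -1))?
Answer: Rational(-33227, 24) ≈ -1384.5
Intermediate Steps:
Function('x')(m, u) = -3 (Function('x')(m, u) = Add(-3, Mul(Rational(1, 3), 0)) = Add(-3, 0) = -3)
U = Rational(-1, 24) (U = Add(Rational(-3, 8), Mul(Add(Add(4, Mul(-1, -3)), -5), Pow(Add(2, 4), -1))) = Add(Rational(-3, 8), Mul(Add(Add(4, 3), -5), Pow(6, -1))) = Add(Rational(-3, 8), Mul(Add(7, -5), Rational(1, 6))) = Add(Rational(-3, 8), Mul(2, Rational(1, 6))) = Add(Rational(-3, 8), Rational(1, 3)) = Rational(-1, 24) ≈ -0.041667)
Function('b')(L) = Add(Rational(7, 24), Mul(-14, L, Pow(Add(-3, L), -1))) (Function('b')(L) = Mul(-7, Add(Mul(Add(L, L), Pow(Add(L, -3), -1)), Rational(-1, 24))) = Mul(-7, Add(Mul(Mul(2, L), Pow(Add(-3, L), -1)), Rational(-1, 24))) = Mul(-7, Add(Mul(2, L, Pow(Add(-3, L), -1)), Rational(-1, 24))) = Mul(-7, Add(Rational(-1, 24), Mul(2, L, Pow(Add(-3, L), -1)))) = Add(Rational(7, 24), Mul(-14, L, Pow(Add(-3, L), -1))))
Add(4050, Mul(-71, Add(Function('b')(-5), 85))) = Add(4050, Mul(-71, Add(Mul(Rational(7, 24), Pow(Add(-3, -5), -1), Add(-3, Mul(-47, -5))), 85))) = Add(4050, Mul(-71, Add(Mul(Rational(7, 24), Pow(-8, -1), Add(-3, 235)), 85))) = Add(4050, Mul(-71, Add(Mul(Rational(7, 24), Rational(-1, 8), 232), 85))) = Add(4050, Mul(-71, Add(Rational(-203, 24), 85))) = Add(4050, Mul(-71, Rational(1837, 24))) = Add(4050, Rational(-130427, 24)) = Rational(-33227, 24)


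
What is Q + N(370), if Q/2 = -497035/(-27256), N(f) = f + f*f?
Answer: 1871212595/13628 ≈ 1.3731e+5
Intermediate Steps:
N(f) = f + f**2
Q = 497035/13628 (Q = 2*(-497035/(-27256)) = 2*(-497035*(-1/27256)) = 2*(497035/27256) = 497035/13628 ≈ 36.472)
Q + N(370) = 497035/13628 + 370*(1 + 370) = 497035/13628 + 370*371 = 497035/13628 + 137270 = 1871212595/13628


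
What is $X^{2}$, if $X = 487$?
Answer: $237169$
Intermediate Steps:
$X^{2} = 487^{2} = 237169$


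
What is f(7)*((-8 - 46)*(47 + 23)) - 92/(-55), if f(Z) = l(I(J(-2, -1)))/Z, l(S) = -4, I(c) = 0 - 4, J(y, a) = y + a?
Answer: 118892/55 ≈ 2161.7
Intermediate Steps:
J(y, a) = a + y
I(c) = -4
f(Z) = -4/Z
f(7)*((-8 - 46)*(47 + 23)) - 92/(-55) = (-4/7)*((-8 - 46)*(47 + 23)) - 92/(-55) = (-4*⅐)*(-54*70) - 92*(-1/55) = -4/7*(-3780) + 92/55 = 2160 + 92/55 = 118892/55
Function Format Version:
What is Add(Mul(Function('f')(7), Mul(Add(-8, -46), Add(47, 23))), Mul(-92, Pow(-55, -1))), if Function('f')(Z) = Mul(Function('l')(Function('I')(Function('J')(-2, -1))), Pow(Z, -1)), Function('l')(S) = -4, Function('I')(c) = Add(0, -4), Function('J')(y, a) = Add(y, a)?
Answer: Rational(118892, 55) ≈ 2161.7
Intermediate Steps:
Function('J')(y, a) = Add(a, y)
Function('I')(c) = -4
Function('f')(Z) = Mul(-4, Pow(Z, -1))
Add(Mul(Function('f')(7), Mul(Add(-8, -46), Add(47, 23))), Mul(-92, Pow(-55, -1))) = Add(Mul(Mul(-4, Pow(7, -1)), Mul(Add(-8, -46), Add(47, 23))), Mul(-92, Pow(-55, -1))) = Add(Mul(Mul(-4, Rational(1, 7)), Mul(-54, 70)), Mul(-92, Rational(-1, 55))) = Add(Mul(Rational(-4, 7), -3780), Rational(92, 55)) = Add(2160, Rational(92, 55)) = Rational(118892, 55)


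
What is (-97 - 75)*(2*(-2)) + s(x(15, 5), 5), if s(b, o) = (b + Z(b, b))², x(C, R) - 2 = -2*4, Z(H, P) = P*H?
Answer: 1588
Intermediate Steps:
Z(H, P) = H*P
x(C, R) = -6 (x(C, R) = 2 - 2*4 = 2 - 8 = -6)
s(b, o) = (b + b²)² (s(b, o) = (b + b*b)² = (b + b²)²)
(-97 - 75)*(2*(-2)) + s(x(15, 5), 5) = (-97 - 75)*(2*(-2)) + (-6)²*(1 - 6)² = -172*(-4) + 36*(-5)² = 688 + 36*25 = 688 + 900 = 1588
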